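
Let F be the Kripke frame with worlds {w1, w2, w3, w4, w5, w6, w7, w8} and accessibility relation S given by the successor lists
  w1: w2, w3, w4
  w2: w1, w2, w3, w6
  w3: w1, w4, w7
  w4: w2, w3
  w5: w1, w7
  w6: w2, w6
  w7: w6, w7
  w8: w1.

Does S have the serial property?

Yes

Serial: yes — every world has a successor (e.g. w1 S w2).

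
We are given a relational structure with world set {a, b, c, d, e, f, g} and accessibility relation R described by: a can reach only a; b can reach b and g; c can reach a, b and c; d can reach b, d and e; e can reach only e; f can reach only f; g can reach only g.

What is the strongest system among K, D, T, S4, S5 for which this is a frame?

T

Serial (axiom D): yes — every world has a successor (e.g. a R a).
Reflexive (axiom T): yes — every world is R-related to itself.
Transitive (axiom 4): no — c R b and b R g, but not c R g.
Euclidean (axiom 5): no — c R a and c R b, but not a R b.
So F validates K, D, T; S4 would additionally require R to be transitive. The strongest is T.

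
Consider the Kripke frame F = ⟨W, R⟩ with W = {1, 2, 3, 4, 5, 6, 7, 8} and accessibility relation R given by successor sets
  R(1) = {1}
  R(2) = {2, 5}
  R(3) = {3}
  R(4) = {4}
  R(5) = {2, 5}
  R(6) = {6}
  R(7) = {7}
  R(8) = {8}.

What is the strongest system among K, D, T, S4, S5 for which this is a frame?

Serial (axiom D): yes — every world has a successor (e.g. 1 R 1).
Reflexive (axiom T): yes — every world is R-related to itself.
Transitive (axiom 4): yes — every two-step R-path is closed by a direct edge.
Euclidean (axiom 5): yes — any two successors of a common world are R-related.
So F validates K, D, T, S4, S5. The strongest is S5.

S5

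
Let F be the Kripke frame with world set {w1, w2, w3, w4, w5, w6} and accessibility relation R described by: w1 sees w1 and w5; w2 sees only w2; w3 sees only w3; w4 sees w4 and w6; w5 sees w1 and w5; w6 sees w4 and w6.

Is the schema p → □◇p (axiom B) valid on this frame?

Yes

The schema B characterises exactly the symmetric frames.
Symmetric: yes — every pair in R has its reverse in R.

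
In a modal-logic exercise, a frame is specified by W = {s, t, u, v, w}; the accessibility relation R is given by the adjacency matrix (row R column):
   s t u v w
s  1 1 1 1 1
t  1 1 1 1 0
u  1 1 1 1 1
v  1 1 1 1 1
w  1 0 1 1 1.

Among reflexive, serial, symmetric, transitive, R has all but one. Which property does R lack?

Reflexive: yes — every world is R-related to itself.
Serial: yes — every world has a successor (e.g. s R s).
Symmetric: yes — every pair in R has its reverse in R.
Transitive: no — t R s and s R w, but not t R w.
Only transitive fails.

transitive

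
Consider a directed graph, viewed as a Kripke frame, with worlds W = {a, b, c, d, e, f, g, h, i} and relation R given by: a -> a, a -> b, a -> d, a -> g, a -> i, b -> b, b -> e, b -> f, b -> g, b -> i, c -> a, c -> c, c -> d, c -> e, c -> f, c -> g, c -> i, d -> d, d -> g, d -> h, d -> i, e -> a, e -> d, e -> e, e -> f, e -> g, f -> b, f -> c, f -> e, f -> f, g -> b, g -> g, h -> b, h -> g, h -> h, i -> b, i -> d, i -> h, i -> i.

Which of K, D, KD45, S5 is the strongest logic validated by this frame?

Serial (axiom D): yes — every world has a successor (e.g. a R a).
Euclidean (axiom 5): no — a R b and a R d, but not b R d.
Transitive (axiom 4): no — a R b and b R e, but not a R e.
Reflexive (axiom T): yes — every world is R-related to itself.
So F validates K, D; KD45 would additionally require R to be Euclidean and transitive. The strongest is D.

D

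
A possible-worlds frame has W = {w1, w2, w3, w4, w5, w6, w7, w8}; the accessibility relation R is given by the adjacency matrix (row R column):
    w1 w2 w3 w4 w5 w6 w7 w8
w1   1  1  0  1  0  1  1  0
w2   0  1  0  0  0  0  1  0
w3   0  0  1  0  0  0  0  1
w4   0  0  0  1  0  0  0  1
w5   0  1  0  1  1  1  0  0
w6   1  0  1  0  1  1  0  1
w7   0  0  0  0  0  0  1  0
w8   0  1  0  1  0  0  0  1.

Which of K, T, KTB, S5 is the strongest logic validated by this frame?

Reflexive (axiom T): yes — every world is R-related to itself.
Symmetric (axiom B): no — w1 R w2 but not w2 R w1.
Euclidean (axiom 5): no — w1 R w2 and w1 R w4, but not w2 R w4.
So F validates K, T; KTB would additionally require R to be symmetric. The strongest is T.

T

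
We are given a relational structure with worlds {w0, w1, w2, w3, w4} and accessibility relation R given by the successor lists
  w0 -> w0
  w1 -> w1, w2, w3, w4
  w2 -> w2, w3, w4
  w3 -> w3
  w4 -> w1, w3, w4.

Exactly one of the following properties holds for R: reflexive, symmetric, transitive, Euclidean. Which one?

Reflexive: yes — every world is R-related to itself.
Symmetric: no — w1 R w2 but not w2 R w1.
Transitive: no — w2 R w4 and w4 R w1, but not w2 R w1.
Euclidean: no — w1 R w3 and w1 R w2, but not w3 R w2.
Only reflexive holds.

reflexive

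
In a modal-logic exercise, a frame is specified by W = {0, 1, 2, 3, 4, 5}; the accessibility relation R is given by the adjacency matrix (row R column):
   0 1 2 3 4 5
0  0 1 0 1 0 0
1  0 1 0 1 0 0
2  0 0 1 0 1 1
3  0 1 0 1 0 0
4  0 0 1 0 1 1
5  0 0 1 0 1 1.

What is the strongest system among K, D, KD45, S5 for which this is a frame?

KD45

Serial (axiom D): yes — every world has a successor (e.g. 0 R 1).
Euclidean (axiom 5): yes — any two successors of a common world are R-related.
Transitive (axiom 4): yes — every two-step R-path is closed by a direct edge.
Reflexive (axiom T): no — 0 is not related to itself.
So F validates K, D, KD45; S5 would additionally require R to be reflexive. The strongest is KD45.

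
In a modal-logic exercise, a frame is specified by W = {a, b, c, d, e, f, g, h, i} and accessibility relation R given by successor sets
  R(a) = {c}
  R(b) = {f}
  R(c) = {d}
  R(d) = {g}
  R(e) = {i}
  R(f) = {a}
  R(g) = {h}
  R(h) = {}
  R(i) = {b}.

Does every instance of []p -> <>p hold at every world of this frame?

No

Axiom D corresponds to the accessibility relation being serial.
Serial: no — h has no R-successor.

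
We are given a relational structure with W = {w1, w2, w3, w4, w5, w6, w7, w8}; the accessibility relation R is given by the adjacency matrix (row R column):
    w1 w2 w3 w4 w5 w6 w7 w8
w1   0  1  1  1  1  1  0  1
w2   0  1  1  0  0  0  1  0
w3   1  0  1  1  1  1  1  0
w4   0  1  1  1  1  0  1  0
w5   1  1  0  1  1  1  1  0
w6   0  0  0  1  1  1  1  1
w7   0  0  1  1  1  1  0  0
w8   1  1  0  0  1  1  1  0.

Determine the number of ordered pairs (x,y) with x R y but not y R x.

Enumerating: (w1,w2), (w1,w4), (w1,w6), (w2,w3), (w2,w7), (w3,w5), (w3,w6), (w4,w2), (w5,w2), (w6,w4), (w8,w2), (w8,w5), (w8,w7).

13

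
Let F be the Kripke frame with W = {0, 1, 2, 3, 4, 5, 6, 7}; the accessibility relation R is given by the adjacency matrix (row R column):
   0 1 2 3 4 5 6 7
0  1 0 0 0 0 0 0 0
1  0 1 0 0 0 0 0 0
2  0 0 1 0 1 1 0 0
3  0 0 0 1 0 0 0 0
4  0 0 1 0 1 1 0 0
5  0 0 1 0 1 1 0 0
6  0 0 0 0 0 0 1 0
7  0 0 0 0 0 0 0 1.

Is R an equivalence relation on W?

Reflexive: yes — every world is R-related to itself.
Symmetric: yes — every pair in R has its reverse in R.
Transitive: yes — every two-step R-path is closed by a direct edge.
So R is an equivalence relation.

Yes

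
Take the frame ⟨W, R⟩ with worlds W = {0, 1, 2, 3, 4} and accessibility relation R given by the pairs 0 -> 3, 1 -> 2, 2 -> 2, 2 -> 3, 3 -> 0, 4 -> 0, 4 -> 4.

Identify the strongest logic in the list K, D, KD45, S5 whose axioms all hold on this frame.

Serial (axiom D): yes — every world has a successor (e.g. 0 R 3).
Euclidean (axiom 5): no — 0 R 3 and 0 R 3, but not 3 R 3.
Transitive (axiom 4): no — 1 R 2 and 2 R 3, but not 1 R 3.
Reflexive (axiom T): no — 0 is not related to itself.
So F validates K, D; KD45 would additionally require R to be Euclidean and transitive. The strongest is D.

D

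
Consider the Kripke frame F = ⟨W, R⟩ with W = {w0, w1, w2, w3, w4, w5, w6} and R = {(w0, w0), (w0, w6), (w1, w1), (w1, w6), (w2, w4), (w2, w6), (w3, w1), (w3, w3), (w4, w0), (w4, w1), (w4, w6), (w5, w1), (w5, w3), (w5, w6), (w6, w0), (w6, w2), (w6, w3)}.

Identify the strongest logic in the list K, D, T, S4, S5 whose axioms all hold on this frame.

D

Serial (axiom D): yes — every world has a successor (e.g. w0 R w0).
Reflexive (axiom T): no — w2 is not related to itself.
Transitive (axiom 4): no — w0 R w6 and w6 R w2, but not w0 R w2.
Euclidean (axiom 5): no — w2 R w6 and w2 R w4, but not w6 R w4.
So F validates K, D; T would additionally require R to be reflexive. The strongest is D.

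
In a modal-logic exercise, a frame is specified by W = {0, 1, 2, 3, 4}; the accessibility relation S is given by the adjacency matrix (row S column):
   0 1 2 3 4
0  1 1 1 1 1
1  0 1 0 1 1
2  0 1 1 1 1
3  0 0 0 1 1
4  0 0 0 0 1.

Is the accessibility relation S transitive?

Yes

Transitive: yes — every two-step S-path is closed by a direct edge.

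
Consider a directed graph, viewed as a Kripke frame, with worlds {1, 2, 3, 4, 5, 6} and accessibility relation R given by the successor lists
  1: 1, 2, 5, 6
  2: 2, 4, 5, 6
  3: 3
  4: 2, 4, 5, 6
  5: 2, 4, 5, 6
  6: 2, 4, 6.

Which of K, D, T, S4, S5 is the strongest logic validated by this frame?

T

Serial (axiom D): yes — every world has a successor (e.g. 1 R 1).
Reflexive (axiom T): yes — every world is R-related to itself.
Transitive (axiom 4): no — 1 R 2 and 2 R 4, but not 1 R 4.
Euclidean (axiom 5): no — 1 R 6 and 1 R 5, but not 6 R 5.
So F validates K, D, T; S4 would additionally require R to be transitive. The strongest is T.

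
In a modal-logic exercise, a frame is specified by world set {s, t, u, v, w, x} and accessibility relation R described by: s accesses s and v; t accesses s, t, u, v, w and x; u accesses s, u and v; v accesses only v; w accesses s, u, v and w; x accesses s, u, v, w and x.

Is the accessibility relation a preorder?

Reflexive: yes — every world is R-related to itself.
Transitive: yes — every two-step R-path is closed by a direct edge.
So R is a preorder.

Yes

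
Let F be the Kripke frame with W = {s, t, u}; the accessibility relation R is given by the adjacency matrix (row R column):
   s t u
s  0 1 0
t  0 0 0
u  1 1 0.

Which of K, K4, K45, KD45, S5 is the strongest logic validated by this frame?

Transitive (axiom 4): yes — every two-step R-path is closed by a direct edge.
Euclidean (axiom 5): no — u R t and u R s, but not t R s.
Serial (axiom D): no — t has no R-successor.
Reflexive (axiom T): no — s is not related to itself.
So F validates K, K4; K45 would additionally require R to be Euclidean. The strongest is K4.

K4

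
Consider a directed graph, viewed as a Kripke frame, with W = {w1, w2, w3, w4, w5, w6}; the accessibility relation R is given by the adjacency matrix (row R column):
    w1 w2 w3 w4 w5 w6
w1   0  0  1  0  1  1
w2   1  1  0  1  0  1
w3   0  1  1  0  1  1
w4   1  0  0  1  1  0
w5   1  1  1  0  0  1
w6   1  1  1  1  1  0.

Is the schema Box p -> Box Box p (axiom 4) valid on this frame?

No

By correspondence theory, 4 is valid on a frame iff R is transitive.
Transitive: no — w1 R w3 and w3 R w2, but not w1 R w2.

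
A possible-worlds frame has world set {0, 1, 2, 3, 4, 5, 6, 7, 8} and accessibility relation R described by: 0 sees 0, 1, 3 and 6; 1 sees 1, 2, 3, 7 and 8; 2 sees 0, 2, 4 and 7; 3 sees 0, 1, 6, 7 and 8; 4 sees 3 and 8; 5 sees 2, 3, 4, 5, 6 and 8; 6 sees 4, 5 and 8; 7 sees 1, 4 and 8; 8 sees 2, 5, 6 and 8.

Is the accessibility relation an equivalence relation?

No

Reflexive: no — 3 is not related to itself.
Symmetric: no — 0 R 1 but not 1 R 0.
Transitive: no — 0 R 1 and 1 R 2, but not 0 R 2.
So R is not an equivalence relation.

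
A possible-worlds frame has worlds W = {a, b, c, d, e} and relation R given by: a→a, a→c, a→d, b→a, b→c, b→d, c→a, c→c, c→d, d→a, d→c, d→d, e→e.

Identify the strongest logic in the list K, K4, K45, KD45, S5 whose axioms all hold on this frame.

KD45

Transitive (axiom 4): yes — every two-step R-path is closed by a direct edge.
Euclidean (axiom 5): yes — any two successors of a common world are R-related.
Serial (axiom D): yes — every world has a successor (e.g. a R a).
Reflexive (axiom T): no — b is not related to itself.
So F validates K, K4, K45, KD45; S5 would additionally require R to be reflexive. The strongest is KD45.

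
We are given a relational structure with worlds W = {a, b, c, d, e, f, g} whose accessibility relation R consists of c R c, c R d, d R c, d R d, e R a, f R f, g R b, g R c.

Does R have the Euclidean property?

No

Euclidean: no — g R b and g R c, but not b R c.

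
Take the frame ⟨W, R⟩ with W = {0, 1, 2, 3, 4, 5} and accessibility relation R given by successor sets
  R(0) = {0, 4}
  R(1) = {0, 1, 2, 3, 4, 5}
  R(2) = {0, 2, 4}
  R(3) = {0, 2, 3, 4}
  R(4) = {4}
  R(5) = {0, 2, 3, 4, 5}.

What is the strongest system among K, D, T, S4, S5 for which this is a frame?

Serial (axiom D): yes — every world has a successor (e.g. 0 R 0).
Reflexive (axiom T): yes — every world is R-related to itself.
Transitive (axiom 4): yes — every two-step R-path is closed by a direct edge.
Euclidean (axiom 5): no — 1 R 0 and 1 R 2, but not 0 R 2.
So F validates K, D, T, S4; S5 would additionally require R to be Euclidean. The strongest is S4.

S4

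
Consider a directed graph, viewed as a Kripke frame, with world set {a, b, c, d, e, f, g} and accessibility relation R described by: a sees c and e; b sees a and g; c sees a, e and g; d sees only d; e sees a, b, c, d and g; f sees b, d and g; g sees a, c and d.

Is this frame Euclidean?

Euclidean: no — b R a and b R g, but not a R g.

No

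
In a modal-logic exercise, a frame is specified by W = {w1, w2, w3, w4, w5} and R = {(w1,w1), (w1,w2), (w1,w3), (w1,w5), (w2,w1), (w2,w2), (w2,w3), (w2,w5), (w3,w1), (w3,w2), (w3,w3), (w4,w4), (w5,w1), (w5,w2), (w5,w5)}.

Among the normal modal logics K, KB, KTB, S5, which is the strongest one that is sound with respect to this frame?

KTB

Symmetric (axiom B): yes — every pair in R has its reverse in R.
Reflexive (axiom T): yes — every world is R-related to itself.
Euclidean (axiom 5): no — w1 R w3 and w1 R w5, but not w3 R w5.
So F validates K, KB, KTB; S5 would additionally require R to be Euclidean. The strongest is KTB.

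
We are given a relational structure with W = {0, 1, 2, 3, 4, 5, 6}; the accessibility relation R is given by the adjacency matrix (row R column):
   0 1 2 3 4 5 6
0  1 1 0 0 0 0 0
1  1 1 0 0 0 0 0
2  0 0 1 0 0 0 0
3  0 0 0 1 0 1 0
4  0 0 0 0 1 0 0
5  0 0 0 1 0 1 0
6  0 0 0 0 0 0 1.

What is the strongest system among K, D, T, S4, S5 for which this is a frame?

Serial (axiom D): yes — every world has a successor (e.g. 0 R 0).
Reflexive (axiom T): yes — every world is R-related to itself.
Transitive (axiom 4): yes — every two-step R-path is closed by a direct edge.
Euclidean (axiom 5): yes — any two successors of a common world are R-related.
So F validates K, D, T, S4, S5. The strongest is S5.

S5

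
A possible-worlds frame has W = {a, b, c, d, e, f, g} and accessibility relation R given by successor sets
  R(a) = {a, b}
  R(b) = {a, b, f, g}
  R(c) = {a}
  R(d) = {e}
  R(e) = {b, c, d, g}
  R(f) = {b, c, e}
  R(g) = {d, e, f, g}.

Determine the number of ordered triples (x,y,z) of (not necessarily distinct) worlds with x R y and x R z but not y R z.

34

Enumerating: (b,a,f), (b,a,g), (b,f,a), (b,f,f), (b,f,g), (b,g,a), (b,g,b), (d,e,e), (e,b,c), (e,b,d), (e,c,b), (e,c,c), … and 22 more.
Total: 34.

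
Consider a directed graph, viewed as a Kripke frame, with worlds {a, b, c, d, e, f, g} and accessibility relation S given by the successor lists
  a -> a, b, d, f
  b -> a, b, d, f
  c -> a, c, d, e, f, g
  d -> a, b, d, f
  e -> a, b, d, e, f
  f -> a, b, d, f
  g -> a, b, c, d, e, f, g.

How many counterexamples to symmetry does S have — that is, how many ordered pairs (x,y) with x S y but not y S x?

Enumerating: (c,a), (c,d), (c,e), (c,f), (e,a), (e,b), (e,d), (e,f), (g,a), (g,b), (g,d), (g,e), (g,f).

13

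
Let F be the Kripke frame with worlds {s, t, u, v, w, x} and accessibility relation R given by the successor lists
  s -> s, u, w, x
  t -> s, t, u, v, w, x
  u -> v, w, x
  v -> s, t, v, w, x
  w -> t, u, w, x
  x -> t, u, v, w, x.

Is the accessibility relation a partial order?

Reflexive: no — u is not related to itself.
Transitive: no — s R u and u R v, but not s R v.
Antisymmetric: no — t R v and v R t with t ≠ v.
So R is not a partial order.

No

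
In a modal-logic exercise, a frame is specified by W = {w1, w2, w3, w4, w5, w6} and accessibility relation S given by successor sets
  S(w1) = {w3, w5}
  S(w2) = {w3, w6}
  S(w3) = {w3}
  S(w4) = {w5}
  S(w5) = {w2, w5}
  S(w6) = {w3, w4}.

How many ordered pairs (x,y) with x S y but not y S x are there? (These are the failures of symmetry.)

Enumerating: (w1,w3), (w1,w5), (w2,w3), (w2,w6), (w4,w5), (w5,w2), (w6,w3), (w6,w4).

8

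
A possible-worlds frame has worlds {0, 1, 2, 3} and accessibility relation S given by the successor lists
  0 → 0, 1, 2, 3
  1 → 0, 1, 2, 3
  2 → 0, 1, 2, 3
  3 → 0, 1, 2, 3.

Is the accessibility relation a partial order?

Reflexive: yes — every world is S-related to itself.
Transitive: yes — every two-step S-path is closed by a direct edge.
Antisymmetric: no — 0 S 1 and 1 S 0 with 0 ≠ 1.
So S is not a partial order.

No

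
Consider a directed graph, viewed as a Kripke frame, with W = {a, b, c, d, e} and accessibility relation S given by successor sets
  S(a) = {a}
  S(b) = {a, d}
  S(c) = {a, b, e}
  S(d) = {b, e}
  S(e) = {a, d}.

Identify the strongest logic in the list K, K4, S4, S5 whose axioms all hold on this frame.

Transitive (axiom 4): no — b S d and d S e, but not b S e.
Reflexive (axiom T): no — b is not related to itself.
Euclidean (axiom 5): no — b S a and b S d, but not a S d.
So F validates K; K4 would additionally require S to be transitive. The strongest is K.

K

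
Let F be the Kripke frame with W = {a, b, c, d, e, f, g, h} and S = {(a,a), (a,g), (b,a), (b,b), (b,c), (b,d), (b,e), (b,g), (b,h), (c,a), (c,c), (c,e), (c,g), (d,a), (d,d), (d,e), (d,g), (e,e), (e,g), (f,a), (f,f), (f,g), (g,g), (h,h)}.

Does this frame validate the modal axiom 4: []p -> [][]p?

Yes

Axiom 4 corresponds to the accessibility relation being transitive.
Transitive: yes — every two-step S-path is closed by a direct edge.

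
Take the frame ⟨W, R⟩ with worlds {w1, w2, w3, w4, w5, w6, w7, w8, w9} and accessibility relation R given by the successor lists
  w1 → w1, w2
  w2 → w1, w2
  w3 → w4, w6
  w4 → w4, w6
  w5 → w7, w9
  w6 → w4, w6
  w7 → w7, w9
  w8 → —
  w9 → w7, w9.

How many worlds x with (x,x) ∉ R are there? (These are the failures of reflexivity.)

Enumerating: w3, w5, w8.

3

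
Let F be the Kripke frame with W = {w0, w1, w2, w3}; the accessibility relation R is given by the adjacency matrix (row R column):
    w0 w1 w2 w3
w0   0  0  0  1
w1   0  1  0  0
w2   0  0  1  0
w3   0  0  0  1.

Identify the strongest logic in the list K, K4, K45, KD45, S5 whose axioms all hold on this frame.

Transitive (axiom 4): yes — every two-step R-path is closed by a direct edge.
Euclidean (axiom 5): yes — any two successors of a common world are R-related.
Serial (axiom D): yes — every world has a successor (e.g. w0 R w3).
Reflexive (axiom T): no — w0 is not related to itself.
So F validates K, K4, K45, KD45; S5 would additionally require R to be reflexive. The strongest is KD45.

KD45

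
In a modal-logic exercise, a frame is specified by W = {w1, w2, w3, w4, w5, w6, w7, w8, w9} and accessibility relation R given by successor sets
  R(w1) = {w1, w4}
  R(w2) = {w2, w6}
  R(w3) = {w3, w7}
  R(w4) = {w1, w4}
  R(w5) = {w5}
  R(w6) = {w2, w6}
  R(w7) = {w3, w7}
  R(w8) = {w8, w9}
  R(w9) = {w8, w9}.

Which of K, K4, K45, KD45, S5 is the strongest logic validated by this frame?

Transitive (axiom 4): yes — every two-step R-path is closed by a direct edge.
Euclidean (axiom 5): yes — any two successors of a common world are R-related.
Serial (axiom D): yes — every world has a successor (e.g. w1 R w1).
Reflexive (axiom T): yes — every world is R-related to itself.
So F validates K, K4, K45, KD45, S5. The strongest is S5.

S5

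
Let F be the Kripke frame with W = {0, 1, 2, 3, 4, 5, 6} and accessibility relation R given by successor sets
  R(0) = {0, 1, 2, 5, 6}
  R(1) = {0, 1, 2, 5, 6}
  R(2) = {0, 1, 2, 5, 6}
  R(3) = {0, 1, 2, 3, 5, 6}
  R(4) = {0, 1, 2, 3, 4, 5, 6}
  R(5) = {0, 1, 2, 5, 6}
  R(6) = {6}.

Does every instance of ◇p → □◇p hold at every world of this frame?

By correspondence theory, 5 is valid on a frame iff R is Euclidean.
Euclidean: no — 0 R 6 and 0 R 1, but not 6 R 1.

No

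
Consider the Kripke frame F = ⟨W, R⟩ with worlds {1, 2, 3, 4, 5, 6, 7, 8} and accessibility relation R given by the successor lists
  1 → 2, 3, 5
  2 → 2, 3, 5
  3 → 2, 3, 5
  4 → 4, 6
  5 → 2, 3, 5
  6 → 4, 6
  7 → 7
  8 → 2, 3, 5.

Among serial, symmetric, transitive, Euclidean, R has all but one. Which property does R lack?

Serial: yes — every world has a successor (e.g. 1 R 2).
Symmetric: no — 1 R 2 but not 2 R 1.
Transitive: yes — every two-step R-path is closed by a direct edge.
Euclidean: yes — any two successors of a common world are R-related.
Only symmetric fails.

symmetric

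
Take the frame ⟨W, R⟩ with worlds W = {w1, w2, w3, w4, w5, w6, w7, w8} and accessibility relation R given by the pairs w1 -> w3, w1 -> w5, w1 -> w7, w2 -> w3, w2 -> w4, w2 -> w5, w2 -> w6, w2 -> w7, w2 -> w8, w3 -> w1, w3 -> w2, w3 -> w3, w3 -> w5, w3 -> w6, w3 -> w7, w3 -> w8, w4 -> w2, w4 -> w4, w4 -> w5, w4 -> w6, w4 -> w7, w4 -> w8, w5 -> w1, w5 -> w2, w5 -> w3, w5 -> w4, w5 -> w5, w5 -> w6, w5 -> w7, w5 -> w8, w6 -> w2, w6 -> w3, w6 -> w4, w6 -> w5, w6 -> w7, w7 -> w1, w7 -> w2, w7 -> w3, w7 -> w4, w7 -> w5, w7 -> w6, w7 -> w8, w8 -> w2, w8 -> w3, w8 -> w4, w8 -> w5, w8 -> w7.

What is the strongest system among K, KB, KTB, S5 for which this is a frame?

Symmetric (axiom B): yes — every pair in R has its reverse in R.
Reflexive (axiom T): no — w1 is not related to itself.
Euclidean (axiom 5): no — w2 R w3 and w2 R w4, but not w3 R w4.
So F validates K, KB; KTB would additionally require R to be reflexive. The strongest is KB.

KB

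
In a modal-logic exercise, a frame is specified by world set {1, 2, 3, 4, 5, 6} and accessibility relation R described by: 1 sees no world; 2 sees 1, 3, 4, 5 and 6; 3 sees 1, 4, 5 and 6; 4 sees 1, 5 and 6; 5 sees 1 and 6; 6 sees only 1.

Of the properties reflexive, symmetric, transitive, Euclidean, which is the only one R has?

transitive

Reflexive: no — 1 is not related to itself.
Symmetric: no — 2 R 1 but not 1 R 2.
Transitive: yes — every two-step R-path is closed by a direct edge.
Euclidean: no — 2 R 1 and 2 R 3, but not 1 R 3.
Only transitive holds.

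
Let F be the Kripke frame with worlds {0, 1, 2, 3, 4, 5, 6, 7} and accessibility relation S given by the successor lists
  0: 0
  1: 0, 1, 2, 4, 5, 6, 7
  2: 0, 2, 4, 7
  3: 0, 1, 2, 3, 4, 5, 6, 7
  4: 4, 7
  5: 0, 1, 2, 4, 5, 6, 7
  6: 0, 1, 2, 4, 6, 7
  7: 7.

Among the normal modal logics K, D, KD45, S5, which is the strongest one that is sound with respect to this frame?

Serial (axiom D): yes — every world has a successor (e.g. 0 S 0).
Euclidean (axiom 5): no — 1 S 0 and 1 S 2, but not 0 S 2.
Transitive (axiom 4): no — 6 S 1 and 1 S 5, but not 6 S 5.
Reflexive (axiom T): yes — every world is S-related to itself.
So F validates K, D; KD45 would additionally require S to be Euclidean and transitive. The strongest is D.

D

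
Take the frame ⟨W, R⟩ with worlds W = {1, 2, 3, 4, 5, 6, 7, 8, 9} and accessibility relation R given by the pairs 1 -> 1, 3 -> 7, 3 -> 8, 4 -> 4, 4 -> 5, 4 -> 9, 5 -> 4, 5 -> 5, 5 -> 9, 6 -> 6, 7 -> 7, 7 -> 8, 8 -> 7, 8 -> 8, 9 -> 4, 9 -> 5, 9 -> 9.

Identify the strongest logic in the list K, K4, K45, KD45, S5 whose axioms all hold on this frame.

K45

Transitive (axiom 4): yes — every two-step R-path is closed by a direct edge.
Euclidean (axiom 5): yes — any two successors of a common world are R-related.
Serial (axiom D): no — 2 has no R-successor.
Reflexive (axiom T): no — 2 is not related to itself.
So F validates K, K4, K45; KD45 would additionally require R to be serial. The strongest is K45.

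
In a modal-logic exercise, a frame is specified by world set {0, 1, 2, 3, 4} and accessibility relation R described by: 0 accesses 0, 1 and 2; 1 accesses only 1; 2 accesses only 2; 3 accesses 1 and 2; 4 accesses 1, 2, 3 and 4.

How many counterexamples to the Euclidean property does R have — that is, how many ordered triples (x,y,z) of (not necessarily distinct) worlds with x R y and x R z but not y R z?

Enumerating: (0,1,0), (0,1,2), (0,2,0), (0,2,1), (3,1,2), (3,2,1), (4,1,2), (4,1,3), (4,1,4), (4,2,1), (4,2,3), (4,2,4), (4,3,3), (4,3,4).

14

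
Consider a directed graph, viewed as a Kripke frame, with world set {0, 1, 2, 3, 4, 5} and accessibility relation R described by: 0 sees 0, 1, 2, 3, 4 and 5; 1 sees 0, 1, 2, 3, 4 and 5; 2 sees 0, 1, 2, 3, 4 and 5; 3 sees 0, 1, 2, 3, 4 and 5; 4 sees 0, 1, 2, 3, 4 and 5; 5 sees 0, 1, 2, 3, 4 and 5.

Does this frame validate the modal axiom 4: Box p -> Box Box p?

Yes

Axiom 4 corresponds to the accessibility relation being transitive.
Transitive: yes — every two-step R-path is closed by a direct edge.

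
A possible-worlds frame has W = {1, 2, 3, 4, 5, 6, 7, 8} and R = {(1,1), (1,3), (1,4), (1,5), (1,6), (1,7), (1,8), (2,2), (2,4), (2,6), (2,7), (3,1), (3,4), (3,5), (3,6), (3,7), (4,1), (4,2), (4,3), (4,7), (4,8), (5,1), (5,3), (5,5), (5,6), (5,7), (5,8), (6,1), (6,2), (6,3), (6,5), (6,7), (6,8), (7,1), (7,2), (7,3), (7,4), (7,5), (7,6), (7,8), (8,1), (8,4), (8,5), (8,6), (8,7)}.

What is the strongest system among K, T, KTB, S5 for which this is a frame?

Reflexive (axiom T): no — 3 is not related to itself.
Symmetric (axiom B): yes — every pair in R has its reverse in R.
Euclidean (axiom 5): no — 1 R 3 and 1 R 8, but not 3 R 8.
So F validates K; T would additionally require R to be reflexive. The strongest is K.

K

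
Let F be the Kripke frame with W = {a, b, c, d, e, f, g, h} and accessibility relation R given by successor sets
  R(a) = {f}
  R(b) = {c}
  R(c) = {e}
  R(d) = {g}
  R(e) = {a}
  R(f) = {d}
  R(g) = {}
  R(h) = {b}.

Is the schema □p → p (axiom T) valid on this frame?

No

Axiom T corresponds to the accessibility relation being reflexive.
Reflexive: no — a is not related to itself.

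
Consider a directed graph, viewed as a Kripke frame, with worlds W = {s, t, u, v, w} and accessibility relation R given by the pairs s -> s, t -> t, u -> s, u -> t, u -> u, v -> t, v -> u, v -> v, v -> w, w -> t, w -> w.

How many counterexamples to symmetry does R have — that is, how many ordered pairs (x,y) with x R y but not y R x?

Enumerating: (u,s), (u,t), (v,t), (v,u), (v,w), (w,t).

6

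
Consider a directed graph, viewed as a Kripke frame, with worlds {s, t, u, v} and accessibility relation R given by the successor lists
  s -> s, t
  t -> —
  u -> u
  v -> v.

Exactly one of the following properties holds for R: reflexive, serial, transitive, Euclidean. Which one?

transitive

Reflexive: no — t is not related to itself.
Serial: no — t has no R-successor.
Transitive: yes — every two-step R-path is closed by a direct edge.
Euclidean: no — s R t and s R s, but not t R s.
Only transitive holds.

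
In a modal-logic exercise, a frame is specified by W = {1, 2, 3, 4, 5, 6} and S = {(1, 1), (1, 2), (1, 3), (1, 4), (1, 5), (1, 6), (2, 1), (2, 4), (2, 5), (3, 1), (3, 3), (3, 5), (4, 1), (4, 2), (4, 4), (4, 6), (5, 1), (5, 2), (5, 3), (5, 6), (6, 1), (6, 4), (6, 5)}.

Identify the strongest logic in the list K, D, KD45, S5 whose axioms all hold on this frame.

D

Serial (axiom D): yes — every world has a successor (e.g. 1 S 1).
Euclidean (axiom 5): no — 1 S 2 and 1 S 3, but not 2 S 3.
Transitive (axiom 4): no — 2 S 1 and 1 S 3, but not 2 S 3.
Reflexive (axiom T): no — 2 is not related to itself.
So F validates K, D; KD45 would additionally require S to be Euclidean and transitive. The strongest is D.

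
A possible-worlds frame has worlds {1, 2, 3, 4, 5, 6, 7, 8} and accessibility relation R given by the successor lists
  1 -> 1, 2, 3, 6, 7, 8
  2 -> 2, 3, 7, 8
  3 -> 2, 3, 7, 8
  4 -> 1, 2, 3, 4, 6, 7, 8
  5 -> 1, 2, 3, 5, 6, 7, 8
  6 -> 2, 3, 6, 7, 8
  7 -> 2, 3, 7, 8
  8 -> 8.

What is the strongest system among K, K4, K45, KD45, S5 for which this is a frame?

Transitive (axiom 4): yes — every two-step R-path is closed by a direct edge.
Euclidean (axiom 5): no — 1 R 2 and 1 R 6, but not 2 R 6.
Serial (axiom D): yes — every world has a successor (e.g. 1 R 1).
Reflexive (axiom T): yes — every world is R-related to itself.
So F validates K, K4; K45 would additionally require R to be Euclidean. The strongest is K4.

K4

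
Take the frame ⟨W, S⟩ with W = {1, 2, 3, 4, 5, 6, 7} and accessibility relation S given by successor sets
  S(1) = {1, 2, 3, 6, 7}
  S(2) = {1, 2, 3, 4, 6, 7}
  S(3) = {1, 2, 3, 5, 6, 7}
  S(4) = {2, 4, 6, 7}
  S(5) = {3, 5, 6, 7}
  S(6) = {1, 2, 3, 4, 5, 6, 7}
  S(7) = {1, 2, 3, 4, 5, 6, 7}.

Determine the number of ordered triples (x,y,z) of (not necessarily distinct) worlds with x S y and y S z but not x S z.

Enumerating: (1,2,4), (1,3,5), (1,6,4), (1,6,5), (1,7,4), (1,7,5), (2,3,5), (2,6,5), (2,7,5), (3,2,4), (3,6,4), (3,7,4), … and 16 more.
Total: 28.

28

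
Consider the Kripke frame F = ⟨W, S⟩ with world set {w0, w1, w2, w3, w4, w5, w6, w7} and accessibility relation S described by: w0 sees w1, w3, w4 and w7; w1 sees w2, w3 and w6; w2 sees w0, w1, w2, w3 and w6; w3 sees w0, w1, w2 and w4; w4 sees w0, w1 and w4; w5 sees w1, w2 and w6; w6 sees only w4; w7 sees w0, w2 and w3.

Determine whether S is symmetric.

Symmetric: no — w0 S w1 but not w1 S w0.

No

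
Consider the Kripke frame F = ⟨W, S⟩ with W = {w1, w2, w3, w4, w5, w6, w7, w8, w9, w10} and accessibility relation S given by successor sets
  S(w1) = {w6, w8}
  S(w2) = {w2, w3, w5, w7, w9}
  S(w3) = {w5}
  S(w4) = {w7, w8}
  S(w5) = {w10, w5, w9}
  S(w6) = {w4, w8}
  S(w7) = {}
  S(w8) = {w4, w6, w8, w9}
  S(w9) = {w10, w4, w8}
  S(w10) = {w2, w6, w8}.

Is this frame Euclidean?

Euclidean: no — w10 S w2 and w10 S w6, but not w2 S w6.

No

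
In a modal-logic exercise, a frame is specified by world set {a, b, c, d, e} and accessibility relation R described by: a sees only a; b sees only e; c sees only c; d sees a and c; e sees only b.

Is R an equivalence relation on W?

No

Reflexive: no — b is not related to itself.
Symmetric: no — d R a but not a R d.
Transitive: no — b R e and e R b, but not b R b.
So R is not an equivalence relation.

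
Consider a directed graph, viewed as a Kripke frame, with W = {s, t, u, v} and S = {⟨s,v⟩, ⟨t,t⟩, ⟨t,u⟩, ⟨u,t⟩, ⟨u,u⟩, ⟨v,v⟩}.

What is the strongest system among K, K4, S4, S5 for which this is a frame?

K4

Transitive (axiom 4): yes — every two-step S-path is closed by a direct edge.
Reflexive (axiom T): no — s is not related to itself.
Euclidean (axiom 5): yes — any two successors of a common world are S-related.
So F validates K, K4; S4 would additionally require S to be reflexive. The strongest is K4.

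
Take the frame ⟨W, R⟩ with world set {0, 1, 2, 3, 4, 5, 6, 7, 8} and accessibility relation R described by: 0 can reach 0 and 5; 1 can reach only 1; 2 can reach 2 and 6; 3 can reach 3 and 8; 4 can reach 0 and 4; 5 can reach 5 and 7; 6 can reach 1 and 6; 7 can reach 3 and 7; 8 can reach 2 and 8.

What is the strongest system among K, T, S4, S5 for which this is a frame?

Reflexive (axiom T): yes — every world is R-related to itself.
Transitive (axiom 4): no — 0 R 5 and 5 R 7, but not 0 R 7.
Euclidean (axiom 5): no — 0 R 5 and 0 R 0, but not 5 R 0.
So F validates K, T; S4 would additionally require R to be transitive. The strongest is T.

T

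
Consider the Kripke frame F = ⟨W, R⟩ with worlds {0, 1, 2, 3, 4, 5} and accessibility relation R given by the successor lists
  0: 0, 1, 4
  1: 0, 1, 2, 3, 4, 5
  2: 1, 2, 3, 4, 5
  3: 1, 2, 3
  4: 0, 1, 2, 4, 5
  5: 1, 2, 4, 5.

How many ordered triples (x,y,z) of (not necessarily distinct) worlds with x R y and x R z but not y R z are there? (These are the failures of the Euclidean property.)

18

Enumerating: (1,0,2), (1,0,3), (1,0,5), (1,2,0), (1,3,0), (1,3,4), (1,3,5), (1,4,3), (1,5,0), (1,5,3), (2,3,4), (2,3,5), (2,4,3), (2,5,3), (4,0,2), (4,0,5), (4,2,0), (4,5,0).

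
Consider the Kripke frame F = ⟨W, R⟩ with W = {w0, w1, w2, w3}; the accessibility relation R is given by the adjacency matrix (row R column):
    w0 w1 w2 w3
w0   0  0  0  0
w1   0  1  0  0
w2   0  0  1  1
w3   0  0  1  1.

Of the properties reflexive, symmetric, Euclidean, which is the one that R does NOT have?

Reflexive: no — w0 is not related to itself.
Symmetric: yes — every pair in R has its reverse in R.
Euclidean: yes — any two successors of a common world are R-related.
Only reflexive fails.

reflexive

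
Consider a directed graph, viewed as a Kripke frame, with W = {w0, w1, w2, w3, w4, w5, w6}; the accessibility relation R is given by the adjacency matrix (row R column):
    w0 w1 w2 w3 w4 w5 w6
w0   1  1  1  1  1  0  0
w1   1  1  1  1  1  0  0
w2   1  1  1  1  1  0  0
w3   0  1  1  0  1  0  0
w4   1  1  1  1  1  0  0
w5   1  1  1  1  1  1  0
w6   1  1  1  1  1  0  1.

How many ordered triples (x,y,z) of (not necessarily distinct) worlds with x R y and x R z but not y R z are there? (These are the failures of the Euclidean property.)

Enumerating: (w0,w3,w0), (w0,w3,w3), (w1,w3,w0), (w1,w3,w3), (w2,w3,w0), (w2,w3,w3), (w4,w3,w0), (w4,w3,w3), (w5,w0,w5), (w5,w1,w5), (w5,w2,w5), (w5,w3,w0), … and 10 more.
Total: 22.

22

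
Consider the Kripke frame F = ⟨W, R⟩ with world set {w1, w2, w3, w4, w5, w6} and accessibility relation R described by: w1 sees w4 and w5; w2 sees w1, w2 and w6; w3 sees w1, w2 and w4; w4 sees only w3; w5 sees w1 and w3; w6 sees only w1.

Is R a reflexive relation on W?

Reflexive: no — w1 is not related to itself.

No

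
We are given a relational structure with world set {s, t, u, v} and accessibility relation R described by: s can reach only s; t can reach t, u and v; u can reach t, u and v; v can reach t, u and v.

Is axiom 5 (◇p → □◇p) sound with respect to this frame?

The schema 5 characterises exactly the Euclidean frames.
Euclidean: yes — any two successors of a common world are R-related.

Yes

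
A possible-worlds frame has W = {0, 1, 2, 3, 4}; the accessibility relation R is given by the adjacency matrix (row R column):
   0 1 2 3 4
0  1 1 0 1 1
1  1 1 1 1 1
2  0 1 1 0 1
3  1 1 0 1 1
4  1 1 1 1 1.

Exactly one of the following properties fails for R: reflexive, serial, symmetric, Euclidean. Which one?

Reflexive: yes — every world is R-related to itself.
Serial: yes — every world has a successor (e.g. 0 R 0).
Symmetric: yes — every pair in R has its reverse in R.
Euclidean: no — 1 R 0 and 1 R 2, but not 0 R 2.
Only Euclidean fails.

Euclidean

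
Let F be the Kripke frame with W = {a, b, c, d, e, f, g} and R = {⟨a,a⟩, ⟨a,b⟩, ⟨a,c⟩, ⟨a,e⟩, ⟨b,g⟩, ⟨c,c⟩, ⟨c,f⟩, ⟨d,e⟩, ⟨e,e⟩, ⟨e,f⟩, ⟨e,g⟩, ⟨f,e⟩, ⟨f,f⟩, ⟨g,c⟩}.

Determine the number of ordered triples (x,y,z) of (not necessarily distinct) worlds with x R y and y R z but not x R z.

11

Enumerating: (a,b,g), (a,c,f), (a,e,f), (a,e,g), (b,g,c), (c,f,e), (d,e,f), (d,e,g), (e,g,c), (f,e,g), (g,c,f).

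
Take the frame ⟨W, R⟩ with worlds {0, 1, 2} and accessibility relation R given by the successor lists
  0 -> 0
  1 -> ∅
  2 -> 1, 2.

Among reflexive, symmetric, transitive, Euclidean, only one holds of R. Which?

Reflexive: no — 1 is not related to itself.
Symmetric: no — 2 R 1 but not 1 R 2.
Transitive: yes — every two-step R-path is closed by a direct edge.
Euclidean: no — 2 R 1 and 2 R 1, but not 1 R 1.
Only transitive holds.

transitive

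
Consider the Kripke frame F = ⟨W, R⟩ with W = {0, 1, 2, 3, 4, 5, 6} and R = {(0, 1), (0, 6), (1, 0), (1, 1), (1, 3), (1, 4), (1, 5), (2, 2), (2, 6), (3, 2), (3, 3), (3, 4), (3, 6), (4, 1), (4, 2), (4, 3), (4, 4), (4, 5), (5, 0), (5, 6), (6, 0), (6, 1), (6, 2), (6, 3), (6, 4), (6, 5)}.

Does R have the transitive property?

Transitive: no — 0 R 1 and 1 R 3, but not 0 R 3.

No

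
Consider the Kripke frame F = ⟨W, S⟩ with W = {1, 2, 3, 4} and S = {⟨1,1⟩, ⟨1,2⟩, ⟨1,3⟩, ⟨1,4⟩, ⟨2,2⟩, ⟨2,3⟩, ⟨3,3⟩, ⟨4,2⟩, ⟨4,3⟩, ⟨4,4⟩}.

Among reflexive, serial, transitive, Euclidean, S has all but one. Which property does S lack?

Euclidean

Reflexive: yes — every world is S-related to itself.
Serial: yes — every world has a successor (e.g. 1 S 1).
Transitive: yes — every two-step S-path is closed by a direct edge.
Euclidean: no — 1 S 2 and 1 S 4, but not 2 S 4.
Only Euclidean fails.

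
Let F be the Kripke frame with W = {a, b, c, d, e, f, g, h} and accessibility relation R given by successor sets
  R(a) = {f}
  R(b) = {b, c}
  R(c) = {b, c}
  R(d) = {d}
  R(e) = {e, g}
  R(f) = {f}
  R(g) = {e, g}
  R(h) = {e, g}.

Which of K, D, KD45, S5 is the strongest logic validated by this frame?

KD45

Serial (axiom D): yes — every world has a successor (e.g. a R f).
Euclidean (axiom 5): yes — any two successors of a common world are R-related.
Transitive (axiom 4): yes — every two-step R-path is closed by a direct edge.
Reflexive (axiom T): no — a is not related to itself.
So F validates K, D, KD45; S5 would additionally require R to be reflexive. The strongest is KD45.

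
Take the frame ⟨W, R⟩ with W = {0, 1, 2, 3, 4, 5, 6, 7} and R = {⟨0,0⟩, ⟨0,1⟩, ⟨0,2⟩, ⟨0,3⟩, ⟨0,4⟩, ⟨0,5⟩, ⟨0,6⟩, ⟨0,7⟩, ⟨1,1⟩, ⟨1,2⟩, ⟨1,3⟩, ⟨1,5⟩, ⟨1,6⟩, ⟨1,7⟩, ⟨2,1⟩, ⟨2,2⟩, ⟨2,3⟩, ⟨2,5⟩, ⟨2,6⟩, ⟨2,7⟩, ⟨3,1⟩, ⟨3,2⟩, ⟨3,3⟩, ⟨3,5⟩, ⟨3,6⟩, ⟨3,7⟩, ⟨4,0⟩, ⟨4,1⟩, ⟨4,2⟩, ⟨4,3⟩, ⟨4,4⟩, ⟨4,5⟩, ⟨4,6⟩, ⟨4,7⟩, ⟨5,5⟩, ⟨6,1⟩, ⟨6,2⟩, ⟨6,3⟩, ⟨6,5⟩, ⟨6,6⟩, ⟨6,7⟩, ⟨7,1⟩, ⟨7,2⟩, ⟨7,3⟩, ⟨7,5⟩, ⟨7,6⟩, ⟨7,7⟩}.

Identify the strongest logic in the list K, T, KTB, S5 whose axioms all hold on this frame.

Reflexive (axiom T): yes — every world is R-related to itself.
Symmetric (axiom B): no — 0 R 1 but not 1 R 0.
Euclidean (axiom 5): no — 0 R 1 and 0 R 4, but not 1 R 4.
So F validates K, T; KTB would additionally require R to be symmetric. The strongest is T.

T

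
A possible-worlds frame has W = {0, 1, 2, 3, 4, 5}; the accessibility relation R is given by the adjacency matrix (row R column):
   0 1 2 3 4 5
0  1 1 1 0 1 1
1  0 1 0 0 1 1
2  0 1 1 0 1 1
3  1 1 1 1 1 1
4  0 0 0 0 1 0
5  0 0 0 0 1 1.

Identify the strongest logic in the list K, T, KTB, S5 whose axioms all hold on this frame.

Reflexive (axiom T): yes — every world is R-related to itself.
Symmetric (axiom B): no — 0 R 1 but not 1 R 0.
Euclidean (axiom 5): no — 0 R 1 and 0 R 2, but not 1 R 2.
So F validates K, T; KTB would additionally require R to be symmetric. The strongest is T.

T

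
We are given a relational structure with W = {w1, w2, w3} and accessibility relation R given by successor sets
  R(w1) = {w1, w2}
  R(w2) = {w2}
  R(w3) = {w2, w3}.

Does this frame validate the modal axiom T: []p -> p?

Axiom T corresponds to the accessibility relation being reflexive.
Reflexive: yes — every world is R-related to itself.

Yes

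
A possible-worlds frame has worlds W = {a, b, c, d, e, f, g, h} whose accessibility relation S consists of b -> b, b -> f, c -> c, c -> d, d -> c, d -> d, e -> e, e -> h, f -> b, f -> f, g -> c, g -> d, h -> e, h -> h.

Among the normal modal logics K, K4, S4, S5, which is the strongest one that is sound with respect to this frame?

K4

Transitive (axiom 4): yes — every two-step S-path is closed by a direct edge.
Reflexive (axiom T): no — a is not related to itself.
Euclidean (axiom 5): yes — any two successors of a common world are S-related.
So F validates K, K4; S4 would additionally require S to be reflexive. The strongest is K4.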